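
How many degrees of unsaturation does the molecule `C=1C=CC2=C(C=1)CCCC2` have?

Molecular formula from the SMILES: C10H12.
DoU = (2C + 2 + N − H − X)/2 = (2·10 + 2 + 0 − 12 − 0)/2 = 10/2 = 5.
(Structurally: 2 ring(s) + 3 π bond(s) = 5.)

5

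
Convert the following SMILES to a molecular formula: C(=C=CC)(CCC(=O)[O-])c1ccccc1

C13H13O2-

Heavy atoms from the SMILES: 13 C, 2 O.
Implicit hydrogens by atom environment:
  5 × C (aromatic): 1 H each → 5
  3 × C: no H
  2 × C: 2 H each → 4
  1 × C: 3 H
  1 × C: 1 H
  1 × C (aromatic): no H
  1 × O: no H
  1 × O (charge -1): no H
  Total hydrogens = 13.
Net charge -1.
Molecular formula: C13H13O2-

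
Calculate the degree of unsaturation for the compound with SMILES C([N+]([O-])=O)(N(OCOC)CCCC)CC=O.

2

Molecular formula from the SMILES: C9H18N2O5.
DoU = (2C + 2 + N − H − X)/2 = (2·9 + 2 + 2 − 18 − 0)/2 = 4/2 = 2.
(Structurally: 0 ring(s) + 2 π bond(s) = 2.)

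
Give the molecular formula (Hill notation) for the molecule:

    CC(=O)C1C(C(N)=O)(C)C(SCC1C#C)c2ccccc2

C17H19NO2S

Heavy atoms from the SMILES: 17 C, 1 N, 2 O, 1 S.
Implicit hydrogens by atom environment:
  5 × C (aromatic): 1 H each → 5
  4 × C: 1 H each → 4
  4 × C: no H
  2 × C: 3 H each → 6
  2 × O: no H
  1 × C: 2 H
  1 × C (aromatic): no H
  1 × N: 2 H
  1 × S: no H
  Total hydrogens = 19.
Molecular formula: C17H19NO2S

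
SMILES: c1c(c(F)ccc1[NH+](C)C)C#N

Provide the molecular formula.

Heavy atoms from the SMILES: 9 C, 1 F, 2 N.
Implicit hydrogens by atom environment:
  3 × C (aromatic): 1 H each → 3
  3 × C (aromatic): no H
  2 × C: 3 H each → 6
  1 × C: no H
  1 × F: no H
  1 × N (charge +1): 1 H
  1 × N: no H
  Total hydrogens = 10.
Net charge +1.
Molecular formula: C9H10FN2+

C9H10FN2+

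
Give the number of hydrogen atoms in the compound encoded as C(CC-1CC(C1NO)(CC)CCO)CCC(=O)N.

Hydrogens are implicit in SMILES; fill each atom to its normal valence:
  8 × C: 2 H each → 16
  2 × C: 1 H each → 2
  2 × C: no H
  2 × O: 1 H each → 2
  1 × C: 3 H
  1 × N: 2 H
  1 × N: 1 H
  1 × O: no H
  Total hydrogens = 26.

26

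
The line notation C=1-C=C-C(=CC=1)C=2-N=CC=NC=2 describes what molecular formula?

Heavy atoms from the SMILES: 10 C, 2 N.
Implicit hydrogens by atom environment:
  8 × C (aromatic): 1 H each → 8
  2 × C (aromatic): no H
  2 × N (aromatic): no H
  Total hydrogens = 8.
Molecular formula: C10H8N2

C10H8N2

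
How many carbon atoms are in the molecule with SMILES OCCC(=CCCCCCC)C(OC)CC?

The symbol for carbon appears 14 times in the SMILES.

14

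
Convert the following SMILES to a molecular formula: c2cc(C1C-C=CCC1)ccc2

Heavy atoms from the SMILES: 12 C.
Implicit hydrogens by atom environment:
  5 × C (aromatic): 1 H each → 5
  3 × C: 2 H each → 6
  3 × C: 1 H each → 3
  1 × C (aromatic): no H
  Total hydrogens = 14.
Molecular formula: C12H14

C12H14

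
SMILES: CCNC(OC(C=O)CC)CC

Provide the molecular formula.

C9H19NO2

Heavy atoms from the SMILES: 9 C, 1 N, 2 O.
Implicit hydrogens by atom environment:
  3 × C: 3 H each → 9
  3 × C: 2 H each → 6
  3 × C: 1 H each → 3
  2 × O: no H
  1 × N: 1 H
  Total hydrogens = 19.
Molecular formula: C9H19NO2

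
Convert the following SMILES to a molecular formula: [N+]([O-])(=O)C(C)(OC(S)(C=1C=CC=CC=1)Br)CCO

Heavy atoms from the SMILES: 1 Br, 11 C, 1 N, 4 O, 1 S.
Implicit hydrogens by atom environment:
  5 × C (aromatic): 1 H each → 5
  2 × C: 2 H each → 4
  2 × C: no H
  2 × O: no H
  1 × Br: no H
  1 × C: 3 H
  1 × C (aromatic): no H
  1 × N (charge +1): no H
  1 × O: 1 H
  1 × O (charge -1): no H
  1 × S: 1 H
  Total hydrogens = 14.
Molecular formula: C11H14BrNO4S

C11H14BrNO4S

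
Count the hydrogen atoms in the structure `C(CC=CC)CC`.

14

Hydrogens are implicit in SMILES; fill each atom to its normal valence:
  3 × C: 2 H each → 6
  2 × C: 3 H each → 6
  2 × C: 1 H each → 2
  Total hydrogens = 14.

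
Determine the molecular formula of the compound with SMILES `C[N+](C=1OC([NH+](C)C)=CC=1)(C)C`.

Heavy atoms from the SMILES: 9 C, 2 N, 1 O.
Implicit hydrogens by atom environment:
  5 × C: 3 H each → 15
  2 × C (aromatic): 1 H each → 2
  2 × C (aromatic): no H
  1 × N (charge +1): 1 H
  1 × N (charge +1): no H
  1 × O (aromatic): no H
  Total hydrogens = 18.
Net charge +2.
Molecular formula: [C9H18N2O]2+

[C9H18N2O]2+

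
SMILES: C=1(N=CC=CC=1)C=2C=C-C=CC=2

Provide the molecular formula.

C11H9N

Heavy atoms from the SMILES: 11 C, 1 N.
Implicit hydrogens by atom environment:
  9 × C (aromatic): 1 H each → 9
  2 × C (aromatic): no H
  1 × N (aromatic): no H
  Total hydrogens = 9.
Molecular formula: C11H9N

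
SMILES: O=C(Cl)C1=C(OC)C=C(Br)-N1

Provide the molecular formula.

Heavy atoms from the SMILES: 1 Br, 6 C, 1 Cl, 1 N, 2 O.
Implicit hydrogens by atom environment:
  3 × C (aromatic): no H
  2 × O: no H
  1 × Br: no H
  1 × C: 3 H
  1 × C (aromatic): 1 H
  1 × C: no H
  1 × Cl: no H
  1 × N (aromatic): 1 H
  Total hydrogens = 5.
Molecular formula: C6H5BrClNO2

C6H5BrClNO2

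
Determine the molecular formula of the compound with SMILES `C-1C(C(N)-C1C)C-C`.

C7H15N

Heavy atoms from the SMILES: 7 C, 1 N.
Implicit hydrogens by atom environment:
  3 × C: 1 H each → 3
  2 × C: 3 H each → 6
  2 × C: 2 H each → 4
  1 × N: 2 H
  Total hydrogens = 15.
Molecular formula: C7H15N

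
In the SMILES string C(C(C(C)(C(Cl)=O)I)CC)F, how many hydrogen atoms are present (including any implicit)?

Hydrogens are implicit in SMILES; fill each atom to its normal valence:
  2 × C: 3 H each → 6
  2 × C: 2 H each → 4
  2 × C: no H
  1 × C: 1 H
  1 × Cl: no H
  1 × F: no H
  1 × I: no H
  1 × O: no H
  Total hydrogens = 11.

11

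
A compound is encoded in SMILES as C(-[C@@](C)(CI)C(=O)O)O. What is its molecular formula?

C5H9IO3

Heavy atoms from the SMILES: 5 C, 1 I, 3 O.
Implicit hydrogens by atom environment:
  2 × C: 2 H each → 4
  2 × C: no H
  2 × O: 1 H each → 2
  1 × C: 3 H
  1 × I: no H
  1 × O: no H
  Total hydrogens = 9.
Molecular formula: C5H9IO3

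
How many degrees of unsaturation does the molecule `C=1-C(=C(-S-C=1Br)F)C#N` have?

5

Molecular formula from the SMILES: C5HBrFNS.
DoU = (2C + 2 + N − H − X)/2 = (2·5 + 2 + 1 − 1 − 2)/2 = 10/2 = 5.
(Structurally: 1 ring(s) + 4 π bond(s) = 5.)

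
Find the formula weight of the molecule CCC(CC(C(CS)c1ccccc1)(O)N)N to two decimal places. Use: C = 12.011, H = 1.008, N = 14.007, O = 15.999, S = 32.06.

Molecular formula: C13H22N2OS.
M = 13×12.011 + 22×1.008 + 2×14.007 + 1×15.999 + 1×32.06 = 254.39 g/mol.

254.39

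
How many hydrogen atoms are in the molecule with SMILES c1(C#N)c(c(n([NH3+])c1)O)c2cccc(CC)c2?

14

Hydrogens are implicit in SMILES; fill each atom to its normal valence:
  5 × C (aromatic): 1 H each → 5
  5 × C (aromatic): no H
  1 × C: 3 H
  1 × C: 2 H
  1 × C: no H
  1 × N (charge +1): 3 H
  1 × N (aromatic): no H
  1 × N: no H
  1 × O: 1 H
  Total hydrogens = 14.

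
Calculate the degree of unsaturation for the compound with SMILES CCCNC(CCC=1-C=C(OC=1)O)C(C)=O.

Molecular formula from the SMILES: C12H19NO3.
DoU = (2C + 2 + N − H − X)/2 = (2·12 + 2 + 1 − 19 − 0)/2 = 8/2 = 4.
(Structurally: 1 ring(s) + 3 π bond(s) = 4.)

4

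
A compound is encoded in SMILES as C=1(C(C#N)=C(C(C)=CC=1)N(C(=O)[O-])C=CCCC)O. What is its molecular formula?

Heavy atoms from the SMILES: 14 C, 2 N, 3 O.
Implicit hydrogens by atom environment:
  4 × C (aromatic): no H
  2 × C: 3 H each → 6
  2 × C: 2 H each → 4
  2 × C (aromatic): 1 H each → 2
  2 × C: 1 H each → 2
  2 × C: no H
  2 × N: no H
  1 × O: 1 H
  1 × O: no H
  1 × O (charge -1): no H
  Total hydrogens = 15.
Net charge -1.
Molecular formula: C14H15N2O3-

C14H15N2O3-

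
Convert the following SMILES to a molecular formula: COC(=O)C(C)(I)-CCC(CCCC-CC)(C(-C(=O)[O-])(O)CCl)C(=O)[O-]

[C17H26ClIO7]2-

Heavy atoms from the SMILES: 17 C, 1 Cl, 1 I, 7 O.
Implicit hydrogens by atom environment:
  8 × C: 2 H each → 16
  6 × C: no H
  4 × O: no H
  3 × C: 3 H each → 9
  2 × O (charge -1): no H
  1 × Cl: no H
  1 × I: no H
  1 × O: 1 H
  Total hydrogens = 26.
Net charge -2.
Molecular formula: [C17H26ClIO7]2-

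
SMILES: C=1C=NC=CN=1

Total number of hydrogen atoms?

Hydrogens are implicit in SMILES; fill each atom to its normal valence:
  4 × C (aromatic): 1 H each → 4
  2 × N (aromatic): no H
  Total hydrogens = 4.

4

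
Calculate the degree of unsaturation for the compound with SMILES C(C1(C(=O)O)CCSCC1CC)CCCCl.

Molecular formula from the SMILES: C12H21ClO2S.
DoU = (2C + 2 + N − H − X)/2 = (2·12 + 2 + 0 − 21 − 1)/2 = 4/2 = 2.
(Structurally: 1 ring(s) + 1 π bond(s) = 2.)

2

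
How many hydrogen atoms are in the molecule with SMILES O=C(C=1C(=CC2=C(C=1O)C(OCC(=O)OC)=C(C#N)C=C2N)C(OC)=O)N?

15

Hydrogens are implicit in SMILES; fill each atom to its normal valence:
  8 × C (aromatic): no H
  6 × O: no H
  4 × C: no H
  2 × C: 3 H each → 6
  2 × C (aromatic): 1 H each → 2
  2 × N: 2 H each → 4
  1 × C: 2 H
  1 × N: no H
  1 × O: 1 H
  Total hydrogens = 15.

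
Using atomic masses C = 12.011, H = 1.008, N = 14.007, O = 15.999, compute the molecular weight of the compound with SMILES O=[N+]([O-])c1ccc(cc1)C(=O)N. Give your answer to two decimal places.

166.14

Molecular formula: C7H6N2O3.
M = 7×12.011 + 6×1.008 + 2×14.007 + 3×15.999 = 166.14 g/mol.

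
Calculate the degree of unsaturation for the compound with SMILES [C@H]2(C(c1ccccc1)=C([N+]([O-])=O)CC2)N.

Molecular formula from the SMILES: C11H12N2O2.
DoU = (2C + 2 + N − H − X)/2 = (2·11 + 2 + 2 − 12 − 0)/2 = 14/2 = 7.
(Structurally: 2 ring(s) + 5 π bond(s) = 7.)

7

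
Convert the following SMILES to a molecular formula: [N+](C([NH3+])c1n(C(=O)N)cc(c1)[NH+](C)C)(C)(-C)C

Heavy atoms from the SMILES: 11 C, 5 N, 1 O.
Implicit hydrogens by atom environment:
  5 × C: 3 H each → 15
  2 × C (aromatic): 1 H each → 2
  2 × C (aromatic): no H
  1 × C: 1 H
  1 × C: no H
  1 × N (charge +1): 3 H
  1 × N: 2 H
  1 × N (charge +1): 1 H
  1 × N (aromatic): no H
  1 × N (charge +1): no H
  1 × O: no H
  Total hydrogens = 24.
Net charge +3.
Molecular formula: [C11H24N5O]3+

[C11H24N5O]3+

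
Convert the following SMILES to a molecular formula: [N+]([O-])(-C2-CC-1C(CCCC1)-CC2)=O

Heavy atoms from the SMILES: 10 C, 1 N, 2 O.
Implicit hydrogens by atom environment:
  7 × C: 2 H each → 14
  3 × C: 1 H each → 3
  1 × N (charge +1): no H
  1 × O: no H
  1 × O (charge -1): no H
  Total hydrogens = 17.
Molecular formula: C10H17NO2

C10H17NO2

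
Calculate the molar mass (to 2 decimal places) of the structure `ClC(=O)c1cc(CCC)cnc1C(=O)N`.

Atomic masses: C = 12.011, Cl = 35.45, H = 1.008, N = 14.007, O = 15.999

Molecular formula: C10H11ClN2O2.
M = 10×12.011 + 1×35.45 + 11×1.008 + 2×14.007 + 2×15.999 = 226.66 g/mol.

226.66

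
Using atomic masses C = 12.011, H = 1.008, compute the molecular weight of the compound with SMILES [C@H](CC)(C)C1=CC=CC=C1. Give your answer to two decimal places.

Molecular formula: C10H14.
M = 10×12.011 + 14×1.008 = 134.22 g/mol.

134.22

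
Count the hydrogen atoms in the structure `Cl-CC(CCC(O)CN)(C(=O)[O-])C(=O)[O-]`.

Hydrogens are implicit in SMILES; fill each atom to its normal valence:
  4 × C: 2 H each → 8
  3 × C: no H
  2 × O: no H
  2 × O (charge -1): no H
  1 × C: 1 H
  1 × Cl: no H
  1 × N: 2 H
  1 × O: 1 H
  Total hydrogens = 12.

12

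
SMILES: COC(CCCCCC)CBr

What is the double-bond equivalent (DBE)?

0

Molecular formula from the SMILES: C9H19BrO.
DoU = (2C + 2 + N − H − X)/2 = (2·9 + 2 + 0 − 19 − 1)/2 = 0/2 = 0.
(Structurally: 0 ring(s) + 0 π bond(s) = 0.)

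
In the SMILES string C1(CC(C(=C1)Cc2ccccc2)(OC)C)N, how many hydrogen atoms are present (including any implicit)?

19

Hydrogens are implicit in SMILES; fill each atom to its normal valence:
  5 × C (aromatic): 1 H each → 5
  2 × C: 3 H each → 6
  2 × C: 2 H each → 4
  2 × C: 1 H each → 2
  2 × C: no H
  1 × C (aromatic): no H
  1 × N: 2 H
  1 × O: no H
  Total hydrogens = 19.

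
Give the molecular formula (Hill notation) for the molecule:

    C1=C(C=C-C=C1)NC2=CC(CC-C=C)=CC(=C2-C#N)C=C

Heavy atoms from the SMILES: 19 C, 2 N.
Implicit hydrogens by atom environment:
  7 × C (aromatic): 1 H each → 7
  5 × C (aromatic): no H
  4 × C: 2 H each → 8
  2 × C: 1 H each → 2
  1 × C: no H
  1 × N: 1 H
  1 × N: no H
  Total hydrogens = 18.
Molecular formula: C19H18N2

C19H18N2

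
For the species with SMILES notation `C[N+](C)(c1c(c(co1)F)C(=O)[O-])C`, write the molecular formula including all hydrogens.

C8H10FNO3

Heavy atoms from the SMILES: 8 C, 1 F, 1 N, 3 O.
Implicit hydrogens by atom environment:
  3 × C: 3 H each → 9
  3 × C (aromatic): no H
  1 × C (aromatic): 1 H
  1 × C: no H
  1 × F: no H
  1 × N (charge +1): no H
  1 × O (aromatic): no H
  1 × O: no H
  1 × O (charge -1): no H
  Total hydrogens = 10.
Molecular formula: C8H10FNO3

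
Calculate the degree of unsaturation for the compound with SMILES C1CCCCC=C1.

2

Molecular formula from the SMILES: C7H12.
DoU = (2C + 2 + N − H − X)/2 = (2·7 + 2 + 0 − 12 − 0)/2 = 4/2 = 2.
(Structurally: 1 ring(s) + 1 π bond(s) = 2.)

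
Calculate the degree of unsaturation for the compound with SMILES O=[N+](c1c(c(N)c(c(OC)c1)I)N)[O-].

Molecular formula from the SMILES: C7H8IN3O3.
DoU = (2C + 2 + N − H − X)/2 = (2·7 + 2 + 3 − 8 − 1)/2 = 10/2 = 5.
(Structurally: 1 ring(s) + 4 π bond(s) = 5.)

5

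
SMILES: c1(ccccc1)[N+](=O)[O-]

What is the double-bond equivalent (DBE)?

Molecular formula from the SMILES: C6H5NO2.
DoU = (2C + 2 + N − H − X)/2 = (2·6 + 2 + 1 − 5 − 0)/2 = 10/2 = 5.
(Structurally: 1 ring(s) + 4 π bond(s) = 5.)

5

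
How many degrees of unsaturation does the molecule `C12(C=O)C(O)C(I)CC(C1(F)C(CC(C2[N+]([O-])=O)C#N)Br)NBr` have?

6

Molecular formula from the SMILES: C12H13Br2FIN3O4.
DoU = (2C + 2 + N − H − X)/2 = (2·12 + 2 + 3 − 13 − 4)/2 = 12/2 = 6.
(Structurally: 2 ring(s) + 4 π bond(s) = 6.)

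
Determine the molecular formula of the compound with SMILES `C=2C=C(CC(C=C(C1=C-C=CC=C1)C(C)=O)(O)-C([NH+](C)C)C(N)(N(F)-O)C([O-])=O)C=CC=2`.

Heavy atoms from the SMILES: 23 C, 1 F, 3 N, 5 O.
Implicit hydrogens by atom environment:
  10 × C (aromatic): 1 H each → 10
  5 × C: no H
  3 × C: 3 H each → 9
  2 × C: 1 H each → 2
  2 × C (aromatic): no H
  2 × O: 1 H each → 2
  2 × O: no H
  1 × C: 2 H
  1 × F: no H
  1 × N: 2 H
  1 × N (charge +1): 1 H
  1 × N: no H
  1 × O (charge -1): no H
  Total hydrogens = 28.
Molecular formula: C23H28FN3O5

C23H28FN3O5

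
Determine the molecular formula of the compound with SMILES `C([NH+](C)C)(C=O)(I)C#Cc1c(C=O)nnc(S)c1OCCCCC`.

Heavy atoms from the SMILES: 16 C, 1 I, 3 N, 3 O, 1 S.
Implicit hydrogens by atom environment:
  4 × C: 2 H each → 8
  4 × C (aromatic): no H
  3 × C: 3 H each → 9
  3 × C: no H
  3 × O: no H
  2 × C: 1 H each → 2
  2 × N (aromatic): no H
  1 × I: no H
  1 × N (charge +1): 1 H
  1 × S: 1 H
  Total hydrogens = 21.
Net charge +1.
Molecular formula: C16H21IN3O3S+

C16H21IN3O3S+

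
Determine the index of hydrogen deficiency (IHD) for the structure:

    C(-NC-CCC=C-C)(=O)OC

Molecular formula from the SMILES: C8H15NO2.
DoU = (2C + 2 + N − H − X)/2 = (2·8 + 2 + 1 − 15 − 0)/2 = 4/2 = 2.
(Structurally: 0 ring(s) + 2 π bond(s) = 2.)

2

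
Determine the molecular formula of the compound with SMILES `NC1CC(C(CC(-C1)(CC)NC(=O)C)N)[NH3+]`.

Heavy atoms from the SMILES: 11 C, 4 N, 1 O.
Implicit hydrogens by atom environment:
  4 × C: 2 H each → 8
  3 × C: 1 H each → 3
  2 × C: 3 H each → 6
  2 × C: no H
  2 × N: 2 H each → 4
  1 × N (charge +1): 3 H
  1 × N: 1 H
  1 × O: no H
  Total hydrogens = 25.
Net charge +1.
Molecular formula: C11H25N4O+

C11H25N4O+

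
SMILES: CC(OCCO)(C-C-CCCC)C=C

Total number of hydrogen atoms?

24

Hydrogens are implicit in SMILES; fill each atom to its normal valence:
  8 × C: 2 H each → 16
  2 × C: 3 H each → 6
  1 × C: 1 H
  1 × C: no H
  1 × O: 1 H
  1 × O: no H
  Total hydrogens = 24.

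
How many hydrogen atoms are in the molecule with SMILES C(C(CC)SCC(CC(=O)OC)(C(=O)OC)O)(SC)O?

Hydrogens are implicit in SMILES; fill each atom to its normal valence:
  4 × C: 3 H each → 12
  4 × O: no H
  3 × C: 2 H each → 6
  3 × C: no H
  2 × C: 1 H each → 2
  2 × O: 1 H each → 2
  2 × S: no H
  Total hydrogens = 22.

22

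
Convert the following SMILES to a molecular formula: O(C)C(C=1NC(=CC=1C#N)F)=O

Heavy atoms from the SMILES: 7 C, 1 F, 2 N, 2 O.
Implicit hydrogens by atom environment:
  3 × C (aromatic): no H
  2 × C: no H
  2 × O: no H
  1 × C: 3 H
  1 × C (aromatic): 1 H
  1 × F: no H
  1 × N (aromatic): 1 H
  1 × N: no H
  Total hydrogens = 5.
Molecular formula: C7H5FN2O2

C7H5FN2O2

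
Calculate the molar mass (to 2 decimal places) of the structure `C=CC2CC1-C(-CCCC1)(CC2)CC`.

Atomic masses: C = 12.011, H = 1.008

192.35

Molecular formula: C14H24.
M = 14×12.011 + 24×1.008 = 192.35 g/mol.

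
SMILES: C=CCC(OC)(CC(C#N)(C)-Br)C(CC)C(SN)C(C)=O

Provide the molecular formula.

Heavy atoms from the SMILES: 1 Br, 15 C, 2 N, 2 O, 1 S.
Implicit hydrogens by atom environment:
  4 × C: 3 H each → 12
  4 × C: 2 H each → 8
  4 × C: no H
  3 × C: 1 H each → 3
  2 × O: no H
  1 × Br: no H
  1 × N: 2 H
  1 × N: no H
  1 × S: no H
  Total hydrogens = 25.
Molecular formula: C15H25BrN2O2S

C15H25BrN2O2S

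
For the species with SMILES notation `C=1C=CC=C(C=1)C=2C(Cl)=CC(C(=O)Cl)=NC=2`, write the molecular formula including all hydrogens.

Heavy atoms from the SMILES: 12 C, 2 Cl, 1 N, 1 O.
Implicit hydrogens by atom environment:
  7 × C (aromatic): 1 H each → 7
  4 × C (aromatic): no H
  2 × Cl: no H
  1 × C: no H
  1 × N (aromatic): no H
  1 × O: no H
  Total hydrogens = 7.
Molecular formula: C12H7Cl2NO

C12H7Cl2NO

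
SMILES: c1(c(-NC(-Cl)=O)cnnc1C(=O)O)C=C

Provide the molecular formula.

Heavy atoms from the SMILES: 8 C, 1 Cl, 3 N, 3 O.
Implicit hydrogens by atom environment:
  3 × C (aromatic): no H
  2 × C: no H
  2 × N (aromatic): no H
  2 × O: no H
  1 × C: 2 H
  1 × C (aromatic): 1 H
  1 × C: 1 H
  1 × Cl: no H
  1 × N: 1 H
  1 × O: 1 H
  Total hydrogens = 6.
Molecular formula: C8H6ClN3O3

C8H6ClN3O3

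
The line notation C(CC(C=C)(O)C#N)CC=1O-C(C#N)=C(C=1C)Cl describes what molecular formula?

Heavy atoms from the SMILES: 13 C, 1 Cl, 2 N, 2 O.
Implicit hydrogens by atom environment:
  4 × C: 2 H each → 8
  4 × C (aromatic): no H
  3 × C: no H
  2 × N: no H
  1 × C: 3 H
  1 × C: 1 H
  1 × Cl: no H
  1 × O: 1 H
  1 × O (aromatic): no H
  Total hydrogens = 13.
Molecular formula: C13H13ClN2O2

C13H13ClN2O2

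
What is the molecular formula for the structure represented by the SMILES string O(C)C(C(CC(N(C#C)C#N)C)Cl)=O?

Heavy atoms from the SMILES: 9 C, 1 Cl, 2 N, 2 O.
Implicit hydrogens by atom environment:
  3 × C: 1 H each → 3
  3 × C: no H
  2 × C: 3 H each → 6
  2 × N: no H
  2 × O: no H
  1 × C: 2 H
  1 × Cl: no H
  Total hydrogens = 11.
Molecular formula: C9H11ClN2O2

C9H11ClN2O2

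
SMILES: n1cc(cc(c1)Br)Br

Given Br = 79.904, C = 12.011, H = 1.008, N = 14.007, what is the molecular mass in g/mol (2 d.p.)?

236.89

Molecular formula: C5H3Br2N.
M = 2×79.904 + 5×12.011 + 3×1.008 + 1×14.007 = 236.89 g/mol.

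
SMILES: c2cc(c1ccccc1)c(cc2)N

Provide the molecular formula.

Heavy atoms from the SMILES: 12 C, 1 N.
Implicit hydrogens by atom environment:
  9 × C (aromatic): 1 H each → 9
  3 × C (aromatic): no H
  1 × N: 2 H
  Total hydrogens = 11.
Molecular formula: C12H11N

C12H11N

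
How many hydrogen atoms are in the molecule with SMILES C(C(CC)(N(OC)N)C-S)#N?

Hydrogens are implicit in SMILES; fill each atom to its normal valence:
  2 × C: 3 H each → 6
  2 × C: 2 H each → 4
  2 × C: no H
  2 × N: no H
  1 × N: 2 H
  1 × O: no H
  1 × S: 1 H
  Total hydrogens = 13.

13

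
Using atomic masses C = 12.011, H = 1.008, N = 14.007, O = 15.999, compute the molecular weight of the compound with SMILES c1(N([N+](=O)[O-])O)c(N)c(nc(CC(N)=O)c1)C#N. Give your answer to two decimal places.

Molecular formula: C8H8N6O4.
M = 8×12.011 + 8×1.008 + 6×14.007 + 4×15.999 = 252.19 g/mol.

252.19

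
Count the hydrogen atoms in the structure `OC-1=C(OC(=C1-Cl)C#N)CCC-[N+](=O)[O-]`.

7

Hydrogens are implicit in SMILES; fill each atom to its normal valence:
  4 × C (aromatic): no H
  3 × C: 2 H each → 6
  1 × C: no H
  1 × Cl: no H
  1 × N: no H
  1 × N (charge +1): no H
  1 × O: 1 H
  1 × O (aromatic): no H
  1 × O: no H
  1 × O (charge -1): no H
  Total hydrogens = 7.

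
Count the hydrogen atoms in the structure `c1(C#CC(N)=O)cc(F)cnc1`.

5

Hydrogens are implicit in SMILES; fill each atom to its normal valence:
  3 × C (aromatic): 1 H each → 3
  3 × C: no H
  2 × C (aromatic): no H
  1 × F: no H
  1 × N: 2 H
  1 × N (aromatic): no H
  1 × O: no H
  Total hydrogens = 5.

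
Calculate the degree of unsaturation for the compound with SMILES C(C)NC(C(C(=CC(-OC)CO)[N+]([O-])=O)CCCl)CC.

Molecular formula from the SMILES: C13H25ClN2O4.
DoU = (2C + 2 + N − H − X)/2 = (2·13 + 2 + 2 − 25 − 1)/2 = 4/2 = 2.
(Structurally: 0 ring(s) + 2 π bond(s) = 2.)

2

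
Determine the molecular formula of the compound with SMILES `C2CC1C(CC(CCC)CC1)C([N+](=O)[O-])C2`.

Heavy atoms from the SMILES: 13 C, 1 N, 2 O.
Implicit hydrogens by atom environment:
  8 × C: 2 H each → 16
  4 × C: 1 H each → 4
  1 × C: 3 H
  1 × N (charge +1): no H
  1 × O: no H
  1 × O (charge -1): no H
  Total hydrogens = 23.
Molecular formula: C13H23NO2

C13H23NO2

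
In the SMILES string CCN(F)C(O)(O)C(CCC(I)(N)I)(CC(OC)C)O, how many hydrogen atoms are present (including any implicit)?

Hydrogens are implicit in SMILES; fill each atom to its normal valence:
  4 × C: 2 H each → 8
  3 × C: 3 H each → 9
  3 × C: no H
  3 × O: 1 H each → 3
  2 × I: no H
  1 × C: 1 H
  1 × F: no H
  1 × N: 2 H
  1 × N: no H
  1 × O: no H
  Total hydrogens = 23.

23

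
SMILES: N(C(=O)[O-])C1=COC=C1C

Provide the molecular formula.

C6H6NO3-

Heavy atoms from the SMILES: 6 C, 1 N, 3 O.
Implicit hydrogens by atom environment:
  2 × C (aromatic): 1 H each → 2
  2 × C (aromatic): no H
  1 × C: 3 H
  1 × C: no H
  1 × N: 1 H
  1 × O (aromatic): no H
  1 × O: no H
  1 × O (charge -1): no H
  Total hydrogens = 6.
Net charge -1.
Molecular formula: C6H6NO3-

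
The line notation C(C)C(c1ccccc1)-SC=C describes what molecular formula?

C11H14S

Heavy atoms from the SMILES: 11 C, 1 S.
Implicit hydrogens by atom environment:
  5 × C (aromatic): 1 H each → 5
  2 × C: 2 H each → 4
  2 × C: 1 H each → 2
  1 × C: 3 H
  1 × C (aromatic): no H
  1 × S: no H
  Total hydrogens = 14.
Molecular formula: C11H14S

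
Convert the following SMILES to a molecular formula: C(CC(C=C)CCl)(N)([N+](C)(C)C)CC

C11H24ClN2+

Heavy atoms from the SMILES: 11 C, 1 Cl, 2 N.
Implicit hydrogens by atom environment:
  4 × C: 3 H each → 12
  4 × C: 2 H each → 8
  2 × C: 1 H each → 2
  1 × C: no H
  1 × Cl: no H
  1 × N: 2 H
  1 × N (charge +1): no H
  Total hydrogens = 24.
Net charge +1.
Molecular formula: C11H24ClN2+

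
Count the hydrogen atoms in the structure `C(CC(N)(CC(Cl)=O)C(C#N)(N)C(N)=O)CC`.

17

Hydrogens are implicit in SMILES; fill each atom to its normal valence:
  5 × C: no H
  4 × C: 2 H each → 8
  3 × N: 2 H each → 6
  2 × O: no H
  1 × C: 3 H
  1 × Cl: no H
  1 × N: no H
  Total hydrogens = 17.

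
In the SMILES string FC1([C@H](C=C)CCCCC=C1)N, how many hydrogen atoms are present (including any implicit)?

16

Hydrogens are implicit in SMILES; fill each atom to its normal valence:
  5 × C: 2 H each → 10
  4 × C: 1 H each → 4
  1 × C: no H
  1 × F: no H
  1 × N: 2 H
  Total hydrogens = 16.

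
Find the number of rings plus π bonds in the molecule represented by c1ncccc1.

Molecular formula from the SMILES: C5H5N.
DoU = (2C + 2 + N − H − X)/2 = (2·5 + 2 + 1 − 5 − 0)/2 = 8/2 = 4.
(Structurally: 1 ring(s) + 3 π bond(s) = 4.)

4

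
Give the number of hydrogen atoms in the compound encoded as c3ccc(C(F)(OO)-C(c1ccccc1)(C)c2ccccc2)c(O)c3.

Hydrogens are implicit in SMILES; fill each atom to its normal valence:
  14 × C (aromatic): 1 H each → 14
  4 × C (aromatic): no H
  2 × C: no H
  2 × O: 1 H each → 2
  1 × C: 3 H
  1 × F: no H
  1 × O: no H
  Total hydrogens = 19.

19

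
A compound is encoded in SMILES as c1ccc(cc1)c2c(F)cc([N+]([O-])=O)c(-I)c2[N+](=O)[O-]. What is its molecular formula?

Heavy atoms from the SMILES: 12 C, 1 F, 1 I, 2 N, 4 O.
Implicit hydrogens by atom environment:
  6 × C (aromatic): 1 H each → 6
  6 × C (aromatic): no H
  2 × N (charge +1): no H
  2 × O: no H
  2 × O (charge -1): no H
  1 × F: no H
  1 × I: no H
  Total hydrogens = 6.
Molecular formula: C12H6FIN2O4

C12H6FIN2O4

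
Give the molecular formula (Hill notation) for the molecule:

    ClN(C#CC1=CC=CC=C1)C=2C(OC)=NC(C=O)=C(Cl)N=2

C14H9Cl2N3O2

Heavy atoms from the SMILES: 14 C, 2 Cl, 3 N, 2 O.
Implicit hydrogens by atom environment:
  5 × C (aromatic): 1 H each → 5
  5 × C (aromatic): no H
  2 × C: no H
  2 × Cl: no H
  2 × N (aromatic): no H
  2 × O: no H
  1 × C: 3 H
  1 × C: 1 H
  1 × N: no H
  Total hydrogens = 9.
Molecular formula: C14H9Cl2N3O2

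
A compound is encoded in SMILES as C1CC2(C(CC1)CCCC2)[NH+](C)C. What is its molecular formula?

C12H24N+

Heavy atoms from the SMILES: 12 C, 1 N.
Implicit hydrogens by atom environment:
  8 × C: 2 H each → 16
  2 × C: 3 H each → 6
  1 × C: 1 H
  1 × C: no H
  1 × N (charge +1): 1 H
  Total hydrogens = 24.
Net charge +1.
Molecular formula: C12H24N+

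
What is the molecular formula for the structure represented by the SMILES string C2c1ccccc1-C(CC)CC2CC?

Heavy atoms from the SMILES: 14 C.
Implicit hydrogens by atom environment:
  4 × C: 2 H each → 8
  4 × C (aromatic): 1 H each → 4
  2 × C: 3 H each → 6
  2 × C: 1 H each → 2
  2 × C (aromatic): no H
  Total hydrogens = 20.
Molecular formula: C14H20

C14H20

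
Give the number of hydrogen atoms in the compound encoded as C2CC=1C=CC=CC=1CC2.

12

Hydrogens are implicit in SMILES; fill each atom to its normal valence:
  4 × C: 2 H each → 8
  4 × C (aromatic): 1 H each → 4
  2 × C (aromatic): no H
  Total hydrogens = 12.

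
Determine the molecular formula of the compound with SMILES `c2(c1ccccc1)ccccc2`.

Heavy atoms from the SMILES: 12 C.
Implicit hydrogens by atom environment:
  10 × C (aromatic): 1 H each → 10
  2 × C (aromatic): no H
  Total hydrogens = 10.
Molecular formula: C12H10

C12H10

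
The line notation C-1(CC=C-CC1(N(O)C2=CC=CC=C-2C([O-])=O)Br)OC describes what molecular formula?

Heavy atoms from the SMILES: 1 Br, 14 C, 1 N, 4 O.
Implicit hydrogens by atom environment:
  4 × C (aromatic): 1 H each → 4
  3 × C: 1 H each → 3
  2 × C: 2 H each → 4
  2 × C: no H
  2 × C (aromatic): no H
  2 × O: no H
  1 × Br: no H
  1 × C: 3 H
  1 × N: no H
  1 × O: 1 H
  1 × O (charge -1): no H
  Total hydrogens = 15.
Net charge -1.
Molecular formula: C14H15BrNO4-

C14H15BrNO4-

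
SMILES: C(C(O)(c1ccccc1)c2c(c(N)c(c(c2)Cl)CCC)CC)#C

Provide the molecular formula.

C20H22ClNO

Heavy atoms from the SMILES: 20 C, 1 Cl, 1 N, 1 O.
Implicit hydrogens by atom environment:
  6 × C (aromatic): 1 H each → 6
  6 × C (aromatic): no H
  3 × C: 2 H each → 6
  2 × C: 3 H each → 6
  2 × C: no H
  1 × C: 1 H
  1 × Cl: no H
  1 × N: 2 H
  1 × O: 1 H
  Total hydrogens = 22.
Molecular formula: C20H22ClNO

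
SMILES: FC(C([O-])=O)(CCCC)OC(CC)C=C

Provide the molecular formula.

C11H18FO3-

Heavy atoms from the SMILES: 11 C, 1 F, 3 O.
Implicit hydrogens by atom environment:
  5 × C: 2 H each → 10
  2 × C: 3 H each → 6
  2 × C: 1 H each → 2
  2 × C: no H
  2 × O: no H
  1 × F: no H
  1 × O (charge -1): no H
  Total hydrogens = 18.
Net charge -1.
Molecular formula: C11H18FO3-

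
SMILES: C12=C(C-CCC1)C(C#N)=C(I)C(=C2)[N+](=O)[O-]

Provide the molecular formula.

Heavy atoms from the SMILES: 11 C, 1 I, 2 N, 2 O.
Implicit hydrogens by atom environment:
  5 × C (aromatic): no H
  4 × C: 2 H each → 8
  1 × C (aromatic): 1 H
  1 × C: no H
  1 × I: no H
  1 × N (charge +1): no H
  1 × N: no H
  1 × O: no H
  1 × O (charge -1): no H
  Total hydrogens = 9.
Molecular formula: C11H9IN2O2

C11H9IN2O2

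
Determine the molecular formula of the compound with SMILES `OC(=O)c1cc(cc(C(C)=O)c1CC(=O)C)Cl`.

C12H11ClO4

Heavy atoms from the SMILES: 12 C, 1 Cl, 4 O.
Implicit hydrogens by atom environment:
  4 × C (aromatic): no H
  3 × C: no H
  3 × O: no H
  2 × C: 3 H each → 6
  2 × C (aromatic): 1 H each → 2
  1 × C: 2 H
  1 × Cl: no H
  1 × O: 1 H
  Total hydrogens = 11.
Molecular formula: C12H11ClO4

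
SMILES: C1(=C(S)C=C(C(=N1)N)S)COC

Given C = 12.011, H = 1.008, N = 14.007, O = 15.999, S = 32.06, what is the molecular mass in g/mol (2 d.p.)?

Molecular formula: C7H10N2OS2.
M = 7×12.011 + 10×1.008 + 2×14.007 + 1×15.999 + 2×32.06 = 202.29 g/mol.

202.29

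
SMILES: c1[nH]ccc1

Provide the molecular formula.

C4H5N

Heavy atoms from the SMILES: 4 C, 1 N.
Implicit hydrogens by atom environment:
  4 × C (aromatic): 1 H each → 4
  1 × N (aromatic): 1 H
  Total hydrogens = 5.
Molecular formula: C4H5N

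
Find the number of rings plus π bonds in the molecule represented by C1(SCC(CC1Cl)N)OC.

1

Molecular formula from the SMILES: C6H12ClNOS.
DoU = (2C + 2 + N − H − X)/2 = (2·6 + 2 + 1 − 12 − 1)/2 = 2/2 = 1.
(Structurally: 1 ring(s) + 0 π bond(s) = 1.)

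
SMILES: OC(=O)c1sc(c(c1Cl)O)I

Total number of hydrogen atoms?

2

Hydrogens are implicit in SMILES; fill each atom to its normal valence:
  4 × C (aromatic): no H
  2 × O: 1 H each → 2
  1 × C: no H
  1 × Cl: no H
  1 × I: no H
  1 × O: no H
  1 × S (aromatic): no H
  Total hydrogens = 2.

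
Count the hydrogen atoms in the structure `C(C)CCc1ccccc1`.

14

Hydrogens are implicit in SMILES; fill each atom to its normal valence:
  5 × C (aromatic): 1 H each → 5
  3 × C: 2 H each → 6
  1 × C: 3 H
  1 × C (aromatic): no H
  Total hydrogens = 14.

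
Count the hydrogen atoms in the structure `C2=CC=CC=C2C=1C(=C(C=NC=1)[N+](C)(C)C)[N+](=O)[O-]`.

16

Hydrogens are implicit in SMILES; fill each atom to its normal valence:
  7 × C (aromatic): 1 H each → 7
  4 × C (aromatic): no H
  3 × C: 3 H each → 9
  2 × N (charge +1): no H
  1 × N (aromatic): no H
  1 × O: no H
  1 × O (charge -1): no H
  Total hydrogens = 16.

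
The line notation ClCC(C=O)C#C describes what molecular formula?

C5H5ClO

Heavy atoms from the SMILES: 5 C, 1 Cl, 1 O.
Implicit hydrogens by atom environment:
  3 × C: 1 H each → 3
  1 × C: 2 H
  1 × C: no H
  1 × Cl: no H
  1 × O: no H
  Total hydrogens = 5.
Molecular formula: C5H5ClO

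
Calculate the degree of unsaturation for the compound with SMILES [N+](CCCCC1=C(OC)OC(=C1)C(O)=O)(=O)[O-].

Molecular formula from the SMILES: C10H13NO6.
DoU = (2C + 2 + N − H − X)/2 = (2·10 + 2 + 1 − 13 − 0)/2 = 10/2 = 5.
(Structurally: 1 ring(s) + 4 π bond(s) = 5.)

5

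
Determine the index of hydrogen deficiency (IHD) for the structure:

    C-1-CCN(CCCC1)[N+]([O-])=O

2

Molecular formula from the SMILES: C7H14N2O2.
DoU = (2C + 2 + N − H − X)/2 = (2·7 + 2 + 2 − 14 − 0)/2 = 4/2 = 2.
(Structurally: 1 ring(s) + 1 π bond(s) = 2.)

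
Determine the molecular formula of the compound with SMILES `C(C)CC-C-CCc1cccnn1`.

C11H18N2

Heavy atoms from the SMILES: 11 C, 2 N.
Implicit hydrogens by atom environment:
  6 × C: 2 H each → 12
  3 × C (aromatic): 1 H each → 3
  2 × N (aromatic): no H
  1 × C: 3 H
  1 × C (aromatic): no H
  Total hydrogens = 18.
Molecular formula: C11H18N2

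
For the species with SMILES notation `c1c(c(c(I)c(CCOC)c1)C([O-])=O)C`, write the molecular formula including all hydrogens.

Heavy atoms from the SMILES: 11 C, 1 I, 3 O.
Implicit hydrogens by atom environment:
  4 × C (aromatic): no H
  2 × C: 3 H each → 6
  2 × C: 2 H each → 4
  2 × C (aromatic): 1 H each → 2
  2 × O: no H
  1 × C: no H
  1 × I: no H
  1 × O (charge -1): no H
  Total hydrogens = 12.
Net charge -1.
Molecular formula: C11H12IO3-

C11H12IO3-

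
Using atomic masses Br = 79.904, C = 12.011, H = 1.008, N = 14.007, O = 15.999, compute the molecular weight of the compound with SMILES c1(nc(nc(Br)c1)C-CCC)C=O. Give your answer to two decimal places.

243.10

Molecular formula: C9H11BrN2O.
M = 1×79.904 + 9×12.011 + 11×1.008 + 2×14.007 + 1×15.999 = 243.10 g/mol.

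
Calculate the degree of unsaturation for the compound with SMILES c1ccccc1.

Molecular formula from the SMILES: C6H6.
DoU = (2C + 2 + N − H − X)/2 = (2·6 + 2 + 0 − 6 − 0)/2 = 8/2 = 4.
(Structurally: 1 ring(s) + 3 π bond(s) = 4.)

4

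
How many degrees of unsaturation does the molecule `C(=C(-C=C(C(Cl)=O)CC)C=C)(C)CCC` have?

4

Molecular formula from the SMILES: C13H19ClO.
DoU = (2C + 2 + N − H − X)/2 = (2·13 + 2 + 0 − 19 − 1)/2 = 8/2 = 4.
(Structurally: 0 ring(s) + 4 π bond(s) = 4.)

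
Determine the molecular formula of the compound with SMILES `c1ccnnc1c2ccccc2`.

Heavy atoms from the SMILES: 10 C, 2 N.
Implicit hydrogens by atom environment:
  8 × C (aromatic): 1 H each → 8
  2 × C (aromatic): no H
  2 × N (aromatic): no H
  Total hydrogens = 8.
Molecular formula: C10H8N2

C10H8N2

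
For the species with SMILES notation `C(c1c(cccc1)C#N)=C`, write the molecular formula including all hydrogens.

Heavy atoms from the SMILES: 9 C, 1 N.
Implicit hydrogens by atom environment:
  4 × C (aromatic): 1 H each → 4
  2 × C (aromatic): no H
  1 × C: 2 H
  1 × C: 1 H
  1 × C: no H
  1 × N: no H
  Total hydrogens = 7.
Molecular formula: C9H7N

C9H7N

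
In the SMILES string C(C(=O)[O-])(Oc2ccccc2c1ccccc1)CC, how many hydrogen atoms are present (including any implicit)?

Hydrogens are implicit in SMILES; fill each atom to its normal valence:
  9 × C (aromatic): 1 H each → 9
  3 × C (aromatic): no H
  2 × O: no H
  1 × C: 3 H
  1 × C: 2 H
  1 × C: 1 H
  1 × C: no H
  1 × O (charge -1): no H
  Total hydrogens = 15.

15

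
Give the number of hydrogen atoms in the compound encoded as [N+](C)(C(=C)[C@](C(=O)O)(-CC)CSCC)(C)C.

Hydrogens are implicit in SMILES; fill each atom to its normal valence:
  5 × C: 3 H each → 15
  4 × C: 2 H each → 8
  3 × C: no H
  1 × N (charge +1): no H
  1 × O: 1 H
  1 × O: no H
  1 × S: no H
  Total hydrogens = 24.

24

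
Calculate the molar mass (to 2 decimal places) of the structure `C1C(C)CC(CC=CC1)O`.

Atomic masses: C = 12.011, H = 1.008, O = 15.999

Molecular formula: C9H16O.
M = 9×12.011 + 16×1.008 + 1×15.999 = 140.23 g/mol.

140.23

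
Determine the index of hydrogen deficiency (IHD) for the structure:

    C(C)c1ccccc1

4

Molecular formula from the SMILES: C8H10.
DoU = (2C + 2 + N − H − X)/2 = (2·8 + 2 + 0 − 10 − 0)/2 = 8/2 = 4.
(Structurally: 1 ring(s) + 3 π bond(s) = 4.)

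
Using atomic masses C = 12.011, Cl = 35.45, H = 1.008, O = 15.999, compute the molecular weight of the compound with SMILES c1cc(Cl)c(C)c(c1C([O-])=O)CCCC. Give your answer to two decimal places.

Molecular formula: C12H14ClO2-.
M = 12×12.011 + 1×35.45 + 14×1.008 + 2×15.999 = 225.69 g/mol.

225.69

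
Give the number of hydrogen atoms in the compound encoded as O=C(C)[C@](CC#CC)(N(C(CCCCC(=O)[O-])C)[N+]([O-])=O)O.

Hydrogens are implicit in SMILES; fill each atom to its normal valence:
  5 × C: 2 H each → 10
  5 × C: no H
  3 × C: 3 H each → 9
  3 × O: no H
  2 × O (charge -1): no H
  1 × C: 1 H
  1 × N: no H
  1 × N (charge +1): no H
  1 × O: 1 H
  Total hydrogens = 21.

21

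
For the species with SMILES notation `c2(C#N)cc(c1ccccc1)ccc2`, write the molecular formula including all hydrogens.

Heavy atoms from the SMILES: 13 C, 1 N.
Implicit hydrogens by atom environment:
  9 × C (aromatic): 1 H each → 9
  3 × C (aromatic): no H
  1 × C: no H
  1 × N: no H
  Total hydrogens = 9.
Molecular formula: C13H9N

C13H9N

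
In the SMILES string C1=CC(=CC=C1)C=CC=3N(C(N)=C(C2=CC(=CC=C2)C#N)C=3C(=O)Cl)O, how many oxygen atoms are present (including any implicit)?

The symbol for oxygen appears 2 times in the SMILES.

2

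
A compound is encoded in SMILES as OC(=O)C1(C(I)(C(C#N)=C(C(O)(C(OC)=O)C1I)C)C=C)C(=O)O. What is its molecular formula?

Heavy atoms from the SMILES: 14 C, 2 I, 1 N, 7 O.
Implicit hydrogens by atom environment:
  9 × C: no H
  4 × O: no H
  3 × O: 1 H each → 3
  2 × C: 3 H each → 6
  2 × C: 1 H each → 2
  2 × I: no H
  1 × C: 2 H
  1 × N: no H
  Total hydrogens = 13.
Molecular formula: C14H13I2NO7

C14H13I2NO7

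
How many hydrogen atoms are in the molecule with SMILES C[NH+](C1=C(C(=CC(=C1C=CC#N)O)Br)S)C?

12

Hydrogens are implicit in SMILES; fill each atom to its normal valence:
  5 × C (aromatic): no H
  2 × C: 3 H each → 6
  2 × C: 1 H each → 2
  1 × Br: no H
  1 × C (aromatic): 1 H
  1 × C: no H
  1 × N (charge +1): 1 H
  1 × N: no H
  1 × O: 1 H
  1 × S: 1 H
  Total hydrogens = 12.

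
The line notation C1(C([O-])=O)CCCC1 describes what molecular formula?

C6H9O2-

Heavy atoms from the SMILES: 6 C, 2 O.
Implicit hydrogens by atom environment:
  4 × C: 2 H each → 8
  1 × C: 1 H
  1 × C: no H
  1 × O: no H
  1 × O (charge -1): no H
  Total hydrogens = 9.
Net charge -1.
Molecular formula: C6H9O2-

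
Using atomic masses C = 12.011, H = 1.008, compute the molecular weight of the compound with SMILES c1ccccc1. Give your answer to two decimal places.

78.11

Molecular formula: C6H6.
M = 6×12.011 + 6×1.008 = 78.11 g/mol.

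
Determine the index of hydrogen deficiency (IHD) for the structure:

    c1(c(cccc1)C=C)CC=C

Molecular formula from the SMILES: C11H12.
DoU = (2C + 2 + N − H − X)/2 = (2·11 + 2 + 0 − 12 − 0)/2 = 12/2 = 6.
(Structurally: 1 ring(s) + 5 π bond(s) = 6.)

6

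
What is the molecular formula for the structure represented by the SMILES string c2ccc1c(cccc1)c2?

Heavy atoms from the SMILES: 10 C.
Implicit hydrogens by atom environment:
  8 × C (aromatic): 1 H each → 8
  2 × C (aromatic): no H
  Total hydrogens = 8.
Molecular formula: C10H8

C10H8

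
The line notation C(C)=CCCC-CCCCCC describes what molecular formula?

C12H24

Heavy atoms from the SMILES: 12 C.
Implicit hydrogens by atom environment:
  8 × C: 2 H each → 16
  2 × C: 3 H each → 6
  2 × C: 1 H each → 2
  Total hydrogens = 24.
Molecular formula: C12H24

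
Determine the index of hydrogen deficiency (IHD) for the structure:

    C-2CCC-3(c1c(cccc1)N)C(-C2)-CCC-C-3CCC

Molecular formula from the SMILES: C19H29N.
DoU = (2C + 2 + N − H − X)/2 = (2·19 + 2 + 1 − 29 − 0)/2 = 12/2 = 6.
(Structurally: 3 ring(s) + 3 π bond(s) = 6.)

6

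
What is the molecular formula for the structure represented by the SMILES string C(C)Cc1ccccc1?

Heavy atoms from the SMILES: 9 C.
Implicit hydrogens by atom environment:
  5 × C (aromatic): 1 H each → 5
  2 × C: 2 H each → 4
  1 × C: 3 H
  1 × C (aromatic): no H
  Total hydrogens = 12.
Molecular formula: C9H12

C9H12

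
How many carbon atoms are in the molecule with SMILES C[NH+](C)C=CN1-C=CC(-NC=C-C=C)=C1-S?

12

The symbol for carbon appears 12 times in the SMILES.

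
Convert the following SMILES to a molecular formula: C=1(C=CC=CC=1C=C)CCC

Heavy atoms from the SMILES: 11 C.
Implicit hydrogens by atom environment:
  4 × C (aromatic): 1 H each → 4
  3 × C: 2 H each → 6
  2 × C (aromatic): no H
  1 × C: 3 H
  1 × C: 1 H
  Total hydrogens = 14.
Molecular formula: C11H14

C11H14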